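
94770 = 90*1053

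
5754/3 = 1918 = 1918.00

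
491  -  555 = -64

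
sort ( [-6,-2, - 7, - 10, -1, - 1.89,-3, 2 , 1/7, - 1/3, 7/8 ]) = [-10, - 7, - 6, - 3,-2, - 1.89,  -  1,-1/3, 1/7,  7/8, 2]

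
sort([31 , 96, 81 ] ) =[31, 81 , 96]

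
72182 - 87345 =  - 15163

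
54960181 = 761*72221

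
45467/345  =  45467/345=131.79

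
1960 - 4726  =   - 2766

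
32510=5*6502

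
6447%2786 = 875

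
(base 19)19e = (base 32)H2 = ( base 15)266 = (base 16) 222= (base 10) 546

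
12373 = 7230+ 5143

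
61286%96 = 38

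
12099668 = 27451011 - 15351343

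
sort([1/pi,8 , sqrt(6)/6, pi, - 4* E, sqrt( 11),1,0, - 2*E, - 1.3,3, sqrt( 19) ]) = [ - 4*E, - 2*E, - 1.3  ,  0 , 1/pi,sqrt( 6) /6,1, 3, pi, sqrt(11 ), sqrt(19), 8]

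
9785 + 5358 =15143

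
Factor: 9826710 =2^1*3^1*5^1*327557^1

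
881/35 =25+6/35 = 25.17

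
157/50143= 157/50143 = 0.00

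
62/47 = 1 + 15/47 = 1.32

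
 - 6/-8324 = 3/4162 = 0.00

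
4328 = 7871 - 3543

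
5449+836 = 6285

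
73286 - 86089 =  - 12803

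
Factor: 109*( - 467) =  - 50903 = - 109^1*467^1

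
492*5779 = 2843268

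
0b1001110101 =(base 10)629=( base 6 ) 2525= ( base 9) 768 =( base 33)j2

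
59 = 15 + 44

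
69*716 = 49404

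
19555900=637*30700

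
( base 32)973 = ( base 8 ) 22343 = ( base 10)9443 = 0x24E3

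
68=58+10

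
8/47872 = 1/5984 = 0.00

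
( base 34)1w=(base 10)66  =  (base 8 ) 102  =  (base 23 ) 2k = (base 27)2c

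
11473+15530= 27003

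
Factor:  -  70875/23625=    - 3^1= - 3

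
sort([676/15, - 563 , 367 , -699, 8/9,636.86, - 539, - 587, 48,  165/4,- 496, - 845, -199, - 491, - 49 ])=[ -845, - 699, -587,  -  563,-539, - 496,  -  491, - 199, -49, 8/9, 165/4,676/15,  48,367,636.86 ]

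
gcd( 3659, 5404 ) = 1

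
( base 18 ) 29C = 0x336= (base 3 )1010110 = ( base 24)1a6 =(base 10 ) 822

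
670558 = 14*47897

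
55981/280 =199 + 261/280 = 199.93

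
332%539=332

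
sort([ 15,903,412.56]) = [ 15 , 412.56 , 903] 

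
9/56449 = 9/56449 = 0.00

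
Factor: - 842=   -  2^1* 421^1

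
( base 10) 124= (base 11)103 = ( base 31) 40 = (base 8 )174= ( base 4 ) 1330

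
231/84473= 231/84473 = 0.00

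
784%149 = 39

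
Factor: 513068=2^2 * 29^1 *4423^1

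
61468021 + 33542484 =95010505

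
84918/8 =42459/4=10614.75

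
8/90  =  4/45=0.09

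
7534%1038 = 268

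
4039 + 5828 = 9867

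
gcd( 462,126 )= 42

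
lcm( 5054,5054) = 5054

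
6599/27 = 6599/27 = 244.41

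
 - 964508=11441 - 975949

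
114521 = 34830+79691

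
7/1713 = 7/1713 = 0.00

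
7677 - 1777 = 5900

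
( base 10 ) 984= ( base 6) 4320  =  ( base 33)TR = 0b1111011000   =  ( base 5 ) 12414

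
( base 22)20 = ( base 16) 2C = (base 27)1H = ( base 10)44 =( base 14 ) 32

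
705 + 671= 1376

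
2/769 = 2/769 = 0.00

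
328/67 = 328/67 = 4.90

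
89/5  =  17+4/5 = 17.80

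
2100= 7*300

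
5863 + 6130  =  11993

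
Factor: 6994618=2^1*223^1*15683^1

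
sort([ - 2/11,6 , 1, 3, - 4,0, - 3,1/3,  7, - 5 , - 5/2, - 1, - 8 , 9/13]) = [ - 8, - 5, - 4, - 3,-5/2, - 1, - 2/11, 0,1/3, 9/13, 1, 3,6,  7]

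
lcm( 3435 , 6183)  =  30915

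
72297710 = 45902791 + 26394919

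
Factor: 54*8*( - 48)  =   - 20736 = -2^8*3^4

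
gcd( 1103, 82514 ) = 1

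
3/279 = 1/93= 0.01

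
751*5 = 3755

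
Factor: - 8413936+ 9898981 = 3^2  *5^1*61^1*541^1=1485045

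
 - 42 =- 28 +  - 14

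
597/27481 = 597/27481 =0.02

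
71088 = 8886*8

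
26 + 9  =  35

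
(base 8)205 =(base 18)77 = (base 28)4L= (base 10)133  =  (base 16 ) 85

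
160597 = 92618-  -  67979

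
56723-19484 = 37239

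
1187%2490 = 1187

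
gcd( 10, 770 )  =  10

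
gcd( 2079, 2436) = 21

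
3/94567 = 3/94567 = 0.00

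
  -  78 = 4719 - 4797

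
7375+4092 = 11467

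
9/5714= 9/5714 = 0.00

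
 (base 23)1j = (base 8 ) 52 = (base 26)1G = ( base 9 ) 46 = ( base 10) 42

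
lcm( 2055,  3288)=16440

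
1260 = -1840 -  - 3100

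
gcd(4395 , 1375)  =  5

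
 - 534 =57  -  591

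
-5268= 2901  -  8169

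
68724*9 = 618516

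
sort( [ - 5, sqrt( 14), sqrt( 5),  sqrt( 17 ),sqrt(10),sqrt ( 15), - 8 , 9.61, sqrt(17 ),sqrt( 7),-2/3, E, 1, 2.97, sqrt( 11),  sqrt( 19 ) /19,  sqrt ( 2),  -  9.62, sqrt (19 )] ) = [ - 9.62, - 8,-5, - 2/3, sqrt( 19)/19, 1, sqrt( 2), sqrt(5 ),sqrt(7 ),E, 2.97, sqrt( 10),  sqrt ( 11)  ,  sqrt(14) , sqrt( 15 ),sqrt(17) , sqrt( 17 ),sqrt ( 19),9.61 ] 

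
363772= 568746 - 204974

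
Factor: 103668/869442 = 106/889 = 2^1*7^ ( - 1)*53^1*127^( - 1)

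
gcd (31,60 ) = 1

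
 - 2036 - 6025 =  - 8061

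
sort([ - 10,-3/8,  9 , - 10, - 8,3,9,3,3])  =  [ - 10, - 10, - 8, - 3/8,3, 3 , 3,9,9 ]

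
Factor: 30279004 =2^2 * 7^1*619^1*1747^1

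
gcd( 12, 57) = 3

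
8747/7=8747/7 = 1249.57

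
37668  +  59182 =96850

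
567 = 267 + 300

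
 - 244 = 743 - 987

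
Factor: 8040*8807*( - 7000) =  - 495657960000 = - 2^6*3^1*5^4*7^1*67^1*8807^1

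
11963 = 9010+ 2953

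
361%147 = 67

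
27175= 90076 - 62901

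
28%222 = 28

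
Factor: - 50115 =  - 3^1*5^1*13^1*257^1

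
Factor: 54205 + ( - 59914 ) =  - 5709   =  - 3^1*11^1 * 173^1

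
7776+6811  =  14587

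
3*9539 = 28617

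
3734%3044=690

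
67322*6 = 403932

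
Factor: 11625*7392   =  2^5*3^2*5^3*7^1*11^1*31^1 = 85932000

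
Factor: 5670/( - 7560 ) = -2^( - 2 ) * 3^1  =  -3/4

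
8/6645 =8/6645 = 0.00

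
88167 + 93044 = 181211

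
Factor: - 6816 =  - 2^5*3^1*71^1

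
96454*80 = 7716320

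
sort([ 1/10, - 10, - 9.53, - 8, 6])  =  [ - 10, - 9.53, - 8, 1/10,6]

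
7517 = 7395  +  122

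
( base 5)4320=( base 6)2413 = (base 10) 585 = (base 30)JF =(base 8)1111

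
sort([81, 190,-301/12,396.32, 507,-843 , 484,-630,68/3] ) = [ - 843, - 630 , - 301/12,68/3,81,190, 396.32,484, 507] 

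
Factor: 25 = 5^2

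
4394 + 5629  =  10023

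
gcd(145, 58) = 29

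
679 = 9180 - 8501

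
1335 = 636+699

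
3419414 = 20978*163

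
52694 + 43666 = 96360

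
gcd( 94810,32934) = 998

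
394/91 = 4 + 30/91 = 4.33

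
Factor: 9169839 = 3^2  *  7^1*59^1*2467^1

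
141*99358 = 14009478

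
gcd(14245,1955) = 5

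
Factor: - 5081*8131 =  - 41313611 = - 47^1*173^1*5081^1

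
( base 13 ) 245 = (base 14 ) 203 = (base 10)395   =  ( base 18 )13h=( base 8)613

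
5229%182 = 133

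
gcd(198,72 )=18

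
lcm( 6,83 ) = 498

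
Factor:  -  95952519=-3^4*13^1*293^1*311^1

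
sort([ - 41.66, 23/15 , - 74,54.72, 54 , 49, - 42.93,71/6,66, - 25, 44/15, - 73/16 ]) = [ - 74, - 42.93, - 41.66,-25, - 73/16, 23/15,44/15,71/6 , 49,  54 , 54.72,  66]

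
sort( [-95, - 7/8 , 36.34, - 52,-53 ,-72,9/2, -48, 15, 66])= [ - 95, -72, - 53,-52, - 48,-7/8,9/2,15,36.34,66]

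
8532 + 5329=13861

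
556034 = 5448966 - 4892932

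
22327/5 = 22327/5 = 4465.40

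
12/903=4/301 = 0.01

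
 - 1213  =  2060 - 3273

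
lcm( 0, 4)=0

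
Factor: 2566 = 2^1*1283^1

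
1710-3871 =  - 2161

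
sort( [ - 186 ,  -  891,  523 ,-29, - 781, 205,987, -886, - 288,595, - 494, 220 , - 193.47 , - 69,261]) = [ - 891, - 886 , -781,-494, - 288, - 193.47,  -  186, - 69, - 29 , 205,  220 , 261, 523,595, 987] 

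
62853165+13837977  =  76691142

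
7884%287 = 135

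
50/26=1 + 12/13 = 1.92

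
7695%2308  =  771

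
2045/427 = 2045/427 = 4.79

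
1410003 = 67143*21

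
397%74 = 27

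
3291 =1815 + 1476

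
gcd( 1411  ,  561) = 17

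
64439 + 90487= 154926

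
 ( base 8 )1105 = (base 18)1E5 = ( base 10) 581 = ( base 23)126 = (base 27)le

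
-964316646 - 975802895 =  - 1940119541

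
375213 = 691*543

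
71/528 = 71/528 = 0.13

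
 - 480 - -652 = 172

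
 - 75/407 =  - 75/407 = - 0.18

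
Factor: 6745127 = 73^1*92399^1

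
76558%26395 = 23768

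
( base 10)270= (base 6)1130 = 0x10E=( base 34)7W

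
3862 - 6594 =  - 2732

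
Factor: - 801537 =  - 3^1*11^1*107^1 * 227^1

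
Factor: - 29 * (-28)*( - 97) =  - 78764 =- 2^2*7^1*29^1*97^1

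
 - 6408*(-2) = 12816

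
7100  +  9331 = 16431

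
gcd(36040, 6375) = 85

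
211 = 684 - 473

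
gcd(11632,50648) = 8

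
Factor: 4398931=31^1*41^1*3461^1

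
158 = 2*79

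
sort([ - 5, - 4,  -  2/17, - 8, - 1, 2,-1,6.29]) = [  -  8, -5, -4, - 1, - 1, - 2/17,2,6.29]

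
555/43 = 12 + 39/43 = 12.91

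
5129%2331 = 467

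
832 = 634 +198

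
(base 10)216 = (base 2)11011000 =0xD8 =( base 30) 76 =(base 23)99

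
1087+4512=5599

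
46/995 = 46/995 = 0.05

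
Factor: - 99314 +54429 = - 44885 = -5^1*47^1*191^1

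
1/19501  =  1/19501 = 0.00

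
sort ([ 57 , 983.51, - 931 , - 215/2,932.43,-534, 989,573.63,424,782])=[ - 931, - 534,- 215/2, 57, 424,573.63,782,932.43,983.51, 989]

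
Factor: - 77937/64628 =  - 2^( - 2 ) * 3^1 * 83^1 * 107^(  -  1 )*151^ (- 1)*313^1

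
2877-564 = 2313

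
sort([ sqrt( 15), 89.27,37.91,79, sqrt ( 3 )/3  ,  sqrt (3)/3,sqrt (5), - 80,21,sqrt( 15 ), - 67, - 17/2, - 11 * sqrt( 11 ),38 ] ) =[ - 80, - 67, -11*sqrt(11 ), - 17/2,sqrt( 3) /3, sqrt( 3) /3, sqrt(5),sqrt(15),sqrt( 15),21,37.91 , 38,79, 89.27]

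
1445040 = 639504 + 805536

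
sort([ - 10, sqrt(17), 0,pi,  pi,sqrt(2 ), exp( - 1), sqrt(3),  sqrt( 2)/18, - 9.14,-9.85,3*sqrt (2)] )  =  [ - 10, - 9.85, - 9.14, 0, sqrt( 2)/18, exp( - 1 ),sqrt ( 2),sqrt(3),  pi,pi, sqrt(17) , 3*sqrt (2)] 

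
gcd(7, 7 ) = 7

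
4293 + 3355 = 7648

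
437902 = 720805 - 282903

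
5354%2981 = 2373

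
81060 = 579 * 140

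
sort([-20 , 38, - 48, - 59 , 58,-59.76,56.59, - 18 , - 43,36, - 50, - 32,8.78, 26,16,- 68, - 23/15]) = [ - 68, - 59.76, - 59, - 50, - 48,-43, - 32, - 20, - 18, - 23/15, 8.78,16,26,36,38,56.59, 58]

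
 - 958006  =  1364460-2322466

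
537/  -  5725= - 537/5725 = -0.09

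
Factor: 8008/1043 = 2^3*11^1*13^1 * 149^( - 1) = 1144/149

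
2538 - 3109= - 571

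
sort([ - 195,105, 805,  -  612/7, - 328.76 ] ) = [ - 328.76,-195,-612/7,105,  805]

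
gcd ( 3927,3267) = 33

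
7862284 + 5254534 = 13116818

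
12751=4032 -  - 8719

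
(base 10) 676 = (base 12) 484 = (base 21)1B4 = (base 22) 18g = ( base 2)1010100100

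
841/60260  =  841/60260 = 0.01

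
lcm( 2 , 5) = 10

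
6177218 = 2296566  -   - 3880652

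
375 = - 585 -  - 960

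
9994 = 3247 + 6747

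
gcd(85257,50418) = 9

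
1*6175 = 6175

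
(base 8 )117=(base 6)211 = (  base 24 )37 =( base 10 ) 79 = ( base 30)2J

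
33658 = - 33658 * ( - 1)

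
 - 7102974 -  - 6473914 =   -  629060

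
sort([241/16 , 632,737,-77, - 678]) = [ - 678 , -77,  241/16,632,737 ] 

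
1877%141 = 44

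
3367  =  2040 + 1327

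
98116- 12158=85958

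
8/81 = 8/81 = 0.10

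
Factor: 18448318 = 2^1*7^1*691^1*1907^1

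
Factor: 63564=2^2*3^1* 5297^1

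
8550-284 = 8266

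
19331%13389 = 5942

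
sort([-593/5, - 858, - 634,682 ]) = [ - 858, - 634, - 593/5,  682 ]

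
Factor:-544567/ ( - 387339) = 3^(  -  1 )* 131^1*4157^1*129113^ (  -  1)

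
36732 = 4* 9183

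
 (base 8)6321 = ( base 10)3281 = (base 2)110011010001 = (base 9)4445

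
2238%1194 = 1044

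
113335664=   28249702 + 85085962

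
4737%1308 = 813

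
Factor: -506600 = -2^3*5^2*17^1*149^1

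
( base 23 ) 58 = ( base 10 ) 123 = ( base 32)3r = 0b1111011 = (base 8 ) 173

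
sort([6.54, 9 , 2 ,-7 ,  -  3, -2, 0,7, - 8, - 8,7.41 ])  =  [ - 8 , - 8 ,  -  7, - 3 , - 2,  0,2,6.54,7, 7.41, 9] 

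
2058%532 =462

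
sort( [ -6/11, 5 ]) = [  -  6/11 , 5]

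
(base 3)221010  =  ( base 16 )2A6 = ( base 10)678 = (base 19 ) 1GD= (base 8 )1246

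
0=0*19476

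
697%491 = 206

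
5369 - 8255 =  - 2886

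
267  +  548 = 815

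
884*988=873392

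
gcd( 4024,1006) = 1006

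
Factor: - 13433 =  - 7^1 * 19^1*101^1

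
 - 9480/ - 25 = 1896/5=379.20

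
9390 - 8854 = 536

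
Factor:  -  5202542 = -2^1*19^1*29^1*4721^1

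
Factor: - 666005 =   -  5^1*133201^1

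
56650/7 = 56650/7 = 8092.86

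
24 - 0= 24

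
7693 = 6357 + 1336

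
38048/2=19024 = 19024.00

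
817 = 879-62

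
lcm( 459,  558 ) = 28458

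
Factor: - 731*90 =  - 2^1*3^2*5^1*17^1* 43^1 = - 65790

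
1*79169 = 79169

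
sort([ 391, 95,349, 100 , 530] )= [ 95,100, 349, 391 , 530]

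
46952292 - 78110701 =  - 31158409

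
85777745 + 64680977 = 150458722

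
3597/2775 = 1 + 274/925 = 1.30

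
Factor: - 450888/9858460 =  - 2^1*3^1*5^ (  -  1)*199^ ( - 1) * 2477^ ( - 1)*18787^1 =- 112722/2464615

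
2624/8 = 328=328.00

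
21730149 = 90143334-68413185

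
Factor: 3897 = 3^2*433^1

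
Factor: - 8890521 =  - 3^1*31^1*95597^1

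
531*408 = 216648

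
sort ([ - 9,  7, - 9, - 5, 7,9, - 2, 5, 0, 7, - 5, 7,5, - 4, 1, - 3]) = [ - 9, - 9, - 5 ,  -  5,  -  4, - 3, - 2, 0,1,5 , 5,7, 7 , 7, 7,9 ] 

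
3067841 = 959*3199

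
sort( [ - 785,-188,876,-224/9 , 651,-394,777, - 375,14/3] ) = [ - 785, - 394, - 375, - 188, - 224/9,14/3, 651,777,876]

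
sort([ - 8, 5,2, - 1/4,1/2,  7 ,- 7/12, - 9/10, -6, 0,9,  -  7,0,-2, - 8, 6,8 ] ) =[ - 8 ,-8, - 7 , - 6, - 2, - 9/10, - 7/12, - 1/4,0,0, 1/2,2 , 5, 6 , 7,8, 9 ] 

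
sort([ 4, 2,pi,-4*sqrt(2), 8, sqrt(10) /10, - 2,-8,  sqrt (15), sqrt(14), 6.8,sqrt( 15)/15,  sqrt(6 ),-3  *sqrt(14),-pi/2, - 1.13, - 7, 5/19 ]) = [ - 3*sqrt(14 ), - 8, - 7 , - 4*sqrt(2 ), - 2, - pi/2,  -  1.13, sqrt(15 ) /15, 5/19, sqrt(10) /10 , 2, sqrt(6 ),pi,sqrt( 14),sqrt( 15),  4, 6.8, 8 ] 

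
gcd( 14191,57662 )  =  1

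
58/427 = 58/427  =  0.14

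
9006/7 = 1286 + 4/7 = 1286.57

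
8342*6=50052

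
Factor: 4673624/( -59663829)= - 2^3 * 3^( - 1 )*17^(  -  1 )*584203^1*1169879^( - 1) 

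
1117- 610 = 507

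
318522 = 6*53087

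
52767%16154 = 4305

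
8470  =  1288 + 7182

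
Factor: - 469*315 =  - 3^2*5^1*7^2*67^1 = - 147735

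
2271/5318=2271/5318 = 0.43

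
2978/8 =1489/4=372.25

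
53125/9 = 53125/9 = 5902.78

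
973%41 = 30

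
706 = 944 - 238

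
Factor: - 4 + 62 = 2^1*29^1 = 58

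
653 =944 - 291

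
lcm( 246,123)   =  246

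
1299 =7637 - 6338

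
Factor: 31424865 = 3^1*5^1*2094991^1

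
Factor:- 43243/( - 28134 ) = 83/54 = 2^(  -  1) * 3^ (-3 ) * 83^1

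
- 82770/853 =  - 98  +  824/853 = -97.03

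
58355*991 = 57829805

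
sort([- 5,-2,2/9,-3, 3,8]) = [ - 5,  -  3,  -  2,  2/9, 3, 8]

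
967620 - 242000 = 725620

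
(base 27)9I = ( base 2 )100000101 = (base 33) 7u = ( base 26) a1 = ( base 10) 261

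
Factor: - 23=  - 23^1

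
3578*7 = 25046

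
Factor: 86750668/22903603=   2^2*521^1*41627^1*22903603^(-1 )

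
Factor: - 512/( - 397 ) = 2^9*397^( - 1) 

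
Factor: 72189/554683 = 3^2*13^1*29^( - 1) * 31^( - 1 ) = 117/899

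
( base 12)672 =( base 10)950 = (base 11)794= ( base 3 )1022012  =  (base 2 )1110110110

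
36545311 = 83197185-46651874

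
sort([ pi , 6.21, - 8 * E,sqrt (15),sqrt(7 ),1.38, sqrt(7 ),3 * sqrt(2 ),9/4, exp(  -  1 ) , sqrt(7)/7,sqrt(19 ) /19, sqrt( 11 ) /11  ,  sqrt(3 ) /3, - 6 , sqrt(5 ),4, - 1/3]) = [ - 8*E,  -  6,  -  1/3,sqrt(19 ) /19,sqrt(11 ) /11,exp( - 1), sqrt( 7)/7,sqrt( 3)/3,1.38,sqrt(5),9/4 , sqrt ( 7 ),  sqrt(7),pi,sqrt(15 ),4,3 * sqrt(2 ),6.21 ] 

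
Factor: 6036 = 2^2*3^1 *503^1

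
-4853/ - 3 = 1617+2/3 = 1617.67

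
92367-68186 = 24181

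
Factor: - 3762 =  - 2^1*3^2*11^1*19^1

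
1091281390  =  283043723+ 808237667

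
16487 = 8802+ 7685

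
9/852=3/284 = 0.01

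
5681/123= 5681/123 = 46.19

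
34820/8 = 8705/2 = 4352.50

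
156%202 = 156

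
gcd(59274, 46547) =89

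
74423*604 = 44951492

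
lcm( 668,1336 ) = 1336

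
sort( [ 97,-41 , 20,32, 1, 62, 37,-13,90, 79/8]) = [ - 41, - 13,1,79/8, 20,32, 37, 62,  90, 97]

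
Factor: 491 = 491^1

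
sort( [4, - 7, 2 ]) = [ - 7,2,  4]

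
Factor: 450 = 2^1 *3^2*5^2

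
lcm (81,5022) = 5022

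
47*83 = 3901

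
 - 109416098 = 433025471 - 542441569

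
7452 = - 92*( - 81 )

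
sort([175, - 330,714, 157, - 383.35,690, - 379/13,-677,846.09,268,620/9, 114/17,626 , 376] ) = [ - 677, - 383.35, - 330 , - 379/13,114/17 , 620/9,  157,175,268,376, 626, 690,714,846.09]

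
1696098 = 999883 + 696215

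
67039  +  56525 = 123564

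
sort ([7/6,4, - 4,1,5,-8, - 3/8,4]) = [-8,-4,-3/8, 1,7/6,4,  4,5]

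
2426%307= 277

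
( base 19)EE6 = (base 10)5326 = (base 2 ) 1010011001110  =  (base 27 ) 787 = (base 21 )C1D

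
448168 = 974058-525890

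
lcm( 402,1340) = 4020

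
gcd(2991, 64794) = 3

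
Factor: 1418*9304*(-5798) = -2^5*13^1*223^1* 709^1*1163^1 = - 76493431456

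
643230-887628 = -244398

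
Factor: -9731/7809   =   - 3^( - 1 )*19^( - 1 )*37^1 * 137^(-1 ) * 263^1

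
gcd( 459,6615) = 27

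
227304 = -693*( - 328)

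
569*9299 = 5291131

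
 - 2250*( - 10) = 22500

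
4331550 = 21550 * 201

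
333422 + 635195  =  968617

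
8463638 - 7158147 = 1305491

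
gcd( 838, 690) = 2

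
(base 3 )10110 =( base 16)5D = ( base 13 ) 72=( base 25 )3I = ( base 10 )93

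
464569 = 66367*7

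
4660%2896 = 1764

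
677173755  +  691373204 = 1368546959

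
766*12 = 9192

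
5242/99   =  5242/99 = 52.95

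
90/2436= 15/406 = 0.04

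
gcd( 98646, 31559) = 1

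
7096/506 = 3548/253 = 14.02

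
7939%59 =33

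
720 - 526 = 194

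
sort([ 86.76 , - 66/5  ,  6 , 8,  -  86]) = [-86, - 66/5,6,  8,86.76]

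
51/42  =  1+3/14= 1.21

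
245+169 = 414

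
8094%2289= 1227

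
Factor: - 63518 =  - 2^1*  7^1*13^1 * 349^1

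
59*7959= 469581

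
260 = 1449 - 1189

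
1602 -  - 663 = 2265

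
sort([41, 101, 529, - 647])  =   [ - 647, 41, 101,529]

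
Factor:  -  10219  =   - 11^1 * 929^1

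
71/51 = 71/51 = 1.39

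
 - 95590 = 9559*( - 10)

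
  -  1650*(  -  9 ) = 14850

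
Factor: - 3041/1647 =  - 3^ ( - 3) * 61^( - 1)*3041^1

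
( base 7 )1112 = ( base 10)401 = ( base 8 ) 621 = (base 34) BR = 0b110010001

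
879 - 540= 339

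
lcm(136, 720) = 12240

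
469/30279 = 469/30279 = 0.02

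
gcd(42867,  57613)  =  1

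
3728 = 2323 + 1405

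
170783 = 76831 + 93952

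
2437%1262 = 1175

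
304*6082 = 1848928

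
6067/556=6067/556 = 10.91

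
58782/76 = 29391/38 = 773.45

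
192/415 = 192/415 = 0.46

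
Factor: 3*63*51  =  9639 =3^4 * 7^1 * 17^1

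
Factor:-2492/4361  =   - 4/7 = - 2^2*7^( - 1)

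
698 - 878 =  - 180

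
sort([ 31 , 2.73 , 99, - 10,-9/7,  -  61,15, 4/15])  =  [-61 , - 10, - 9/7,4/15,2.73 , 15,31, 99] 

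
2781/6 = 463 + 1/2 = 463.50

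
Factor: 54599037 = 3^1*67^1*271637^1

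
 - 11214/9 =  - 1246 = - 1246.00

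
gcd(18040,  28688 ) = 88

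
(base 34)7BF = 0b10000100100001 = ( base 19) 1497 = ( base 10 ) 8481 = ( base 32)891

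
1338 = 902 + 436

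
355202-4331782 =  -3976580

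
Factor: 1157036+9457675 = 3^1*19^1*73^1*2551^1 = 10614711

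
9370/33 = 283 + 31/33 = 283.94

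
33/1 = 33=33.00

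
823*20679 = 17018817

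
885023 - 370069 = 514954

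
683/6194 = 683/6194 = 0.11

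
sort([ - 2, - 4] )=[  -  4, - 2] 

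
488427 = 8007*61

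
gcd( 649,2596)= 649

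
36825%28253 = 8572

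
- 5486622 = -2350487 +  - 3136135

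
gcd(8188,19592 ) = 4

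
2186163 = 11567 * 189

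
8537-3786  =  4751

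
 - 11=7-18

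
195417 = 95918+99499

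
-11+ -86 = -97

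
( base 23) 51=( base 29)40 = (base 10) 116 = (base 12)98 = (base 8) 164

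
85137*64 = 5448768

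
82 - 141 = -59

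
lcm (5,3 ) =15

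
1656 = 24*69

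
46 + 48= 94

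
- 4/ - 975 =4/975 = 0.00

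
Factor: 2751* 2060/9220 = 283353/461 = 3^1*7^1*103^1*131^1*461^ ( - 1 ) 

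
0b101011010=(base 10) 346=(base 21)ga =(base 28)CA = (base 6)1334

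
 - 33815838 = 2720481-36536319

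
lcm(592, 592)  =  592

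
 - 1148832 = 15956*( - 72) 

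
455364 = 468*973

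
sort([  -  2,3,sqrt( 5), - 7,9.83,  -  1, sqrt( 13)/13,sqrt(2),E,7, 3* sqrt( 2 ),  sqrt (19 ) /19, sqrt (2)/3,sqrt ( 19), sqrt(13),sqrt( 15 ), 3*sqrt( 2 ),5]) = [ - 7, - 2, - 1,sqrt( 19) /19 , sqrt( 13) /13, sqrt( 2 ) /3 , sqrt(2),  sqrt (5),E,3, sqrt(13), sqrt( 15), 3*sqrt( 2),3*sqrt( 2 ),sqrt( 19), 5, 7, 9.83]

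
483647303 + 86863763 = 570511066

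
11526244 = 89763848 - 78237604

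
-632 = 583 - 1215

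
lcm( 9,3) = 9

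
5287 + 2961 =8248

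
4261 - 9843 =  - 5582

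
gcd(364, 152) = 4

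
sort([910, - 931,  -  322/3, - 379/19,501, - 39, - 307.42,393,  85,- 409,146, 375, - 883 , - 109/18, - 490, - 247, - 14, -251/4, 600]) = [ - 931,-883, - 490, - 409,  -  307.42,  -  247,  -  322/3, - 251/4,  -  39, - 379/19,-14, - 109/18,85,  146,375,393,501 , 600, 910 ] 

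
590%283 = 24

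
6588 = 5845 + 743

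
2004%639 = 87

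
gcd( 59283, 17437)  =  7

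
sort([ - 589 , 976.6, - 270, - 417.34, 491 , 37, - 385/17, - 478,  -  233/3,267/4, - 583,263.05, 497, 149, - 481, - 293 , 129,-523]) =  [ - 589, - 583, - 523, - 481, - 478, - 417.34, - 293, - 270, - 233/3, - 385/17,37, 267/4, 129, 149, 263.05,491, 497, 976.6 ]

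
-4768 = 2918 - 7686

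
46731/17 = 46731/17 =2748.88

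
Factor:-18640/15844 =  - 20/17 = - 2^2*5^1*17^( - 1)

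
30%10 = 0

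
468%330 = 138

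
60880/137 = 444 + 52/137 = 444.38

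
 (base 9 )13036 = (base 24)f5l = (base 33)823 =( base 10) 8781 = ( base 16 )224D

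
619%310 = 309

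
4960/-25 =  - 992/5 = - 198.40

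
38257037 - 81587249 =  - 43330212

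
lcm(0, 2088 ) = 0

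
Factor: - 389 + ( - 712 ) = -3^1*367^1=- 1101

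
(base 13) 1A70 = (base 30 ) 4CI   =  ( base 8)7612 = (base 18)C50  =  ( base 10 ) 3978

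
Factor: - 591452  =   - 2^2*147863^1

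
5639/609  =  9 + 158/609= 9.26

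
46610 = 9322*5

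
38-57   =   - 19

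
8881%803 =48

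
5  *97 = 485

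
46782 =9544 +37238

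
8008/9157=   8008/9157  =  0.87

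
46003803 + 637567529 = 683571332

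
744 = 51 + 693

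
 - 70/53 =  - 70/53= - 1.32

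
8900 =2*4450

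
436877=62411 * 7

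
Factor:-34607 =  - 34607^1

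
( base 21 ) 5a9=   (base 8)4570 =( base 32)2BO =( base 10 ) 2424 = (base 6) 15120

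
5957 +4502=10459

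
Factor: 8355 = 3^1 * 5^1*557^1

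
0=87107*0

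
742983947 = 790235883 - 47251936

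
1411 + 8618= 10029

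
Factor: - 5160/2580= - 2 = - 2^1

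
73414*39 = 2863146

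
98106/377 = 98106/377 = 260.23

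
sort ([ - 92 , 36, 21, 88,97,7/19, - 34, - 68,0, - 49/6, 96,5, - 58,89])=[ - 92 , - 68, - 58,  -  34,-49/6, 0,7/19,5,21,36, 88,  89,  96,97]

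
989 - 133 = 856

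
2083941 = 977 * 2133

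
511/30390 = 511/30390 = 0.02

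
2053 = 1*2053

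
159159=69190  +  89969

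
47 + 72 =119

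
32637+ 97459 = 130096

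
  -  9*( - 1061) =9549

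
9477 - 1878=7599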